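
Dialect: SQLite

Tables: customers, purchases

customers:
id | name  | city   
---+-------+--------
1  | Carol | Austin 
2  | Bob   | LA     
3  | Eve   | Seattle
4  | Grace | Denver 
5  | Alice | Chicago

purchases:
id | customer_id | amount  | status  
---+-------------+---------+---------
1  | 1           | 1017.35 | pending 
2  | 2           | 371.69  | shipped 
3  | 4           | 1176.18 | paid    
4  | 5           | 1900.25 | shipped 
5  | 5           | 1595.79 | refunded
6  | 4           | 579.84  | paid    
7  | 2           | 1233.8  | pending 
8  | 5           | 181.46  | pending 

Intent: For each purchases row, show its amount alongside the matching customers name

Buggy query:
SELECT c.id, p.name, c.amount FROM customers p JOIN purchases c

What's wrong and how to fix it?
Bug: JOIN with no ON clause produces a cartesian product; every purchases row pairs with every customers row

Fix: Add ON c.customer_id = p.id to the JOIN

Corrected query:
SELECT c.id, p.name, c.amount FROM customers p JOIN purchases c ON c.customer_id = p.id

Result:
id | name  | amount 
---+-------+--------
1  | Carol | 1017.35
2  | Bob   | 371.69 
3  | Grace | 1176.18
4  | Alice | 1900.25
5  | Alice | 1595.79
6  | Grace | 579.84 
7  | Bob   | 1233.8 
8  | Alice | 181.46 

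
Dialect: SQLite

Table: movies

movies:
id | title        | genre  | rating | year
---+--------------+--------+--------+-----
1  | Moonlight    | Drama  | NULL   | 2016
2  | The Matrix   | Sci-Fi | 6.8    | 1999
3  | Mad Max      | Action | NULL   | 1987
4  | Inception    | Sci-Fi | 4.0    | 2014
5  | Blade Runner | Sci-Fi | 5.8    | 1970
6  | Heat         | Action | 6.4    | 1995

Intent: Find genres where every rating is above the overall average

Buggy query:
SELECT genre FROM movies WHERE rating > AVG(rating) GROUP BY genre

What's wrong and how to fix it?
Bug: AVG() is an aggregate; it can't sit directly in WHERE

Fix: Compute the overall average in a scalar subquery and compare each group's MIN against it in HAVING

Corrected query:
SELECT genre FROM movies GROUP BY genre HAVING MIN(rating) > (SELECT AVG(rating) FROM movies)

Result:
genre 
------
Action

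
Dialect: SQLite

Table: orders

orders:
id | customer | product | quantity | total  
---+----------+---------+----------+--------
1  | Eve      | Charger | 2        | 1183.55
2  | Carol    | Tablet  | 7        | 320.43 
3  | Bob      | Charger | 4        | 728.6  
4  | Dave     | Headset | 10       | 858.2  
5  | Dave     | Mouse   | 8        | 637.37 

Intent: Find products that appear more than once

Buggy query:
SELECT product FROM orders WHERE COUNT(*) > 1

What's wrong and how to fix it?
Bug: WHERE can't reference COUNT(*); aggregates are computed after WHERE

Fix: Group first, then use HAVING for the count condition

Corrected query:
SELECT product FROM orders GROUP BY product HAVING COUNT(*) > 1

Result:
product
-------
Charger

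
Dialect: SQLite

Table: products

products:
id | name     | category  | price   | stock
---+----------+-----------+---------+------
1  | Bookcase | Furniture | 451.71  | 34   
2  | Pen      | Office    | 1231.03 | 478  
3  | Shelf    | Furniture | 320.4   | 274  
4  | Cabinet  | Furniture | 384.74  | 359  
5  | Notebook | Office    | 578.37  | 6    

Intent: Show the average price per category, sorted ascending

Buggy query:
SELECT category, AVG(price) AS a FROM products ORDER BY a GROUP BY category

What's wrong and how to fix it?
Bug: ORDER BY appears before GROUP BY; SQL clause order requires GROUP BY first

Fix: Move ORDER BY to the end, after GROUP BY

Corrected query:
SELECT category, AVG(price) AS a FROM products GROUP BY category ORDER BY a

Result:
category  | a         
----------+-----------
Furniture | 385.616667
Office    | 904.7     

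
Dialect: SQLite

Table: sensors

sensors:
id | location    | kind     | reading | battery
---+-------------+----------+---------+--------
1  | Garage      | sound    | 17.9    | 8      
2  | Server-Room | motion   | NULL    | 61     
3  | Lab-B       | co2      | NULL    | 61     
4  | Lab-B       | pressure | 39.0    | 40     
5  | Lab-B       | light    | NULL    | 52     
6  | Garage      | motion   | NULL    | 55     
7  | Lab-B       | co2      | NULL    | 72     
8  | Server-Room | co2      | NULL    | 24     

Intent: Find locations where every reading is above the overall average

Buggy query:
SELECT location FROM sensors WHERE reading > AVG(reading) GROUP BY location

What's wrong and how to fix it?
Bug: AVG() is an aggregate; it can't sit directly in WHERE

Fix: Use a subquery for AVG and a HAVING MIN(...) filter so the condition holds for every row in the group

Corrected query:
SELECT location FROM sensors GROUP BY location HAVING MIN(reading) > (SELECT AVG(reading) FROM sensors)

Result:
location
--------
Lab-B   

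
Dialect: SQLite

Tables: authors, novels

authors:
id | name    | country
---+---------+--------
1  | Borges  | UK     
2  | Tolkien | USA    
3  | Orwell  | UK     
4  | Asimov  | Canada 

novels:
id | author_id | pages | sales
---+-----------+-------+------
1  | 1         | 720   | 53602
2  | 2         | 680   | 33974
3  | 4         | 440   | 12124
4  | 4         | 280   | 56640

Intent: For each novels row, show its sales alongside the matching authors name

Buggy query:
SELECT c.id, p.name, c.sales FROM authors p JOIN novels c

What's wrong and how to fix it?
Bug: JOIN with no ON clause produces a cartesian product; every novels row pairs with every authors row

Fix: Specify the join condition linking the foreign key to the parent id

Corrected query:
SELECT c.id, p.name, c.sales FROM authors p JOIN novels c ON c.author_id = p.id

Result:
id | name    | sales
---+---------+------
1  | Borges  | 53602
2  | Tolkien | 33974
3  | Asimov  | 12124
4  | Asimov  | 56640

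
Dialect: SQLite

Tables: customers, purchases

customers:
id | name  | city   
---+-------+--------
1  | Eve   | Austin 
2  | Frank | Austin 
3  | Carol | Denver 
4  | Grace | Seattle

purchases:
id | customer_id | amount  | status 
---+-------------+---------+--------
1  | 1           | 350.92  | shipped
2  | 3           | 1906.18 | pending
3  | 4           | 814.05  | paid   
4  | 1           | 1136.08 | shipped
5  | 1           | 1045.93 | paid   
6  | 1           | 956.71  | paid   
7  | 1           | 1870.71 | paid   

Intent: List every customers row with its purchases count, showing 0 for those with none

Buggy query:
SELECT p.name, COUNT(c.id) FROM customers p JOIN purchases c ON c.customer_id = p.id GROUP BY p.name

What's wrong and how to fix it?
Bug: An inner join excludes parents with zero children

Fix: Use LEFT JOIN so parents without children still appear (COUNT(c.id) gives 0)

Corrected query:
SELECT p.name, COUNT(c.id) FROM customers p LEFT JOIN purchases c ON c.customer_id = p.id GROUP BY p.name

Result:
name  | COUNT(c.id)
------+------------
Carol | 1          
Eve   | 5          
Frank | 0          
Grace | 1          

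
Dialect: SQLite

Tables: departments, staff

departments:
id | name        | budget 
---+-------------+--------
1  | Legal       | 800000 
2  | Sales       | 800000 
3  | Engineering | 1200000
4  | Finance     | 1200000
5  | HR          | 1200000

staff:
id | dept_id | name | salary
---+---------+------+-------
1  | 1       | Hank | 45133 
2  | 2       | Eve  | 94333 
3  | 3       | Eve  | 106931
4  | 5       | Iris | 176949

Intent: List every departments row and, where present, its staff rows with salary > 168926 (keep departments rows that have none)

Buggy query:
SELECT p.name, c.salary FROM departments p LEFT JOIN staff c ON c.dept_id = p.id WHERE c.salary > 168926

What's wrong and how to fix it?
Bug: A WHERE condition on the right-hand table after LEFT JOIN drops unmatched parents

Fix: Move the right-table condition into the ON clause so unmatched parents are kept

Corrected query:
SELECT p.name, c.salary FROM departments p LEFT JOIN staff c ON c.dept_id = p.id AND c.salary > 168926

Result:
name        | salary
------------+-------
Legal       | NULL  
Sales       | NULL  
Engineering | NULL  
Finance     | NULL  
HR          | 176949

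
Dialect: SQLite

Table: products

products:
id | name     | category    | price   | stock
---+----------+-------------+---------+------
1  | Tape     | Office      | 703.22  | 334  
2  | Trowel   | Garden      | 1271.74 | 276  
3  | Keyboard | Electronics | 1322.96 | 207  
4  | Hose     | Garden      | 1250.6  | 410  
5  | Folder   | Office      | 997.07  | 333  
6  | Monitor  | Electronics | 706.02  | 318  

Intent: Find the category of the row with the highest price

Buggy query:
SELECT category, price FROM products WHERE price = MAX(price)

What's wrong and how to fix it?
Bug: WHERE is evaluated per row; an aggregate over the whole table isn't defined there

Fix: Wrap MAX in a scalar subquery so WHERE compares against a single value

Corrected query:
SELECT category, price FROM products WHERE price = (SELECT MAX(price) FROM products)

Result:
category    | price  
------------+--------
Electronics | 1322.96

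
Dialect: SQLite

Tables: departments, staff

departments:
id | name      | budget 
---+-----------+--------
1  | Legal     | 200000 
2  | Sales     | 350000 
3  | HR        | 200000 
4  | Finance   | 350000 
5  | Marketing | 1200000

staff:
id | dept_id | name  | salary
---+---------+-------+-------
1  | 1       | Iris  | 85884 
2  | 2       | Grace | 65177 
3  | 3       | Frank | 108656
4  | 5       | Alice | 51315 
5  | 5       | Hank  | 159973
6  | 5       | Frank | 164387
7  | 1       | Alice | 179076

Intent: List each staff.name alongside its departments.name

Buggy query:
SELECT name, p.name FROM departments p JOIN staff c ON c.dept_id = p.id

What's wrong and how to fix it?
Bug: 'name' exists in both joined tables, so the database can't tell which one is meant

Fix: Qualify the column with its table alias (c.name)

Corrected query:
SELECT c.name, p.name FROM departments p JOIN staff c ON c.dept_id = p.id

Result:
name  | name     
------+----------
Iris  | Legal    
Grace | Sales    
Frank | HR       
Alice | Marketing
Hank  | Marketing
Frank | Marketing
Alice | Legal    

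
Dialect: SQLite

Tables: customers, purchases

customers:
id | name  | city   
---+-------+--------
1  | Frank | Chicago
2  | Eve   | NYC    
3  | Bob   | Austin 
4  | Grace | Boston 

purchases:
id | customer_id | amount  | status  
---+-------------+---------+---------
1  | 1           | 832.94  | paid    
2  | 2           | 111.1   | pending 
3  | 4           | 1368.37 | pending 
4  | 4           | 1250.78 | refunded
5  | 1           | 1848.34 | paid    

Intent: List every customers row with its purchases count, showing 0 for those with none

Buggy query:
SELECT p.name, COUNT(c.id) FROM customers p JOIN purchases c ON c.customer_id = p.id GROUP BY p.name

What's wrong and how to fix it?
Bug: An inner join excludes parents with zero children

Fix: Use LEFT JOIN so parents without children still appear (COUNT(c.id) gives 0)

Corrected query:
SELECT p.name, COUNT(c.id) FROM customers p LEFT JOIN purchases c ON c.customer_id = p.id GROUP BY p.name

Result:
name  | COUNT(c.id)
------+------------
Bob   | 0          
Eve   | 1          
Frank | 2          
Grace | 2          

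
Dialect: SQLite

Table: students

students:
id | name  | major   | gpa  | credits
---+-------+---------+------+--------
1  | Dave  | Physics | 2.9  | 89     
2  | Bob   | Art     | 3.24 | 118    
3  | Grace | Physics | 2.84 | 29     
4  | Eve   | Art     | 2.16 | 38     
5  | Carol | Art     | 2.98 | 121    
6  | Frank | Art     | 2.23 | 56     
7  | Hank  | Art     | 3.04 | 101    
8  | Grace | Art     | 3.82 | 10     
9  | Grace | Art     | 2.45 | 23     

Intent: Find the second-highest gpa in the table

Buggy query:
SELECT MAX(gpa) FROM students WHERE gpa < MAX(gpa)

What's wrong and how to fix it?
Bug: MAX(gpa) on the right of the comparison is an aggregate-in-WHERE error

Fix: Put the inner MAX in a scalar subquery

Corrected query:
SELECT MAX(gpa) FROM students WHERE gpa < (SELECT MAX(gpa) FROM students)

Result:
MAX(gpa)
--------
3.24    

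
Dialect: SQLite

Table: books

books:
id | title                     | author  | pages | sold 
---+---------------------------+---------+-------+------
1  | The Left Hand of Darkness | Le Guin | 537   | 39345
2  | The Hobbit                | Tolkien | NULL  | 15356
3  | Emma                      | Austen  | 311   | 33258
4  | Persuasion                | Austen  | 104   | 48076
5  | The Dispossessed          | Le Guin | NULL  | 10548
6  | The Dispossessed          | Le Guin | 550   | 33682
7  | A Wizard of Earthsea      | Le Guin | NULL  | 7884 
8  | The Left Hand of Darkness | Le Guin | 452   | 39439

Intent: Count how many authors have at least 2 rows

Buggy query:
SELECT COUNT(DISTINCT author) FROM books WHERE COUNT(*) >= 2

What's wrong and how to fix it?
Bug: WHERE filters individual rows, not groups, so a group-level COUNT is invalid there

Fix: Use a subquery that GROUPs and filters with HAVING, then count its rows

Corrected query:
SELECT COUNT(*) FROM (SELECT author FROM books GROUP BY author HAVING COUNT(*) >= 2)

Result:
COUNT(*)
--------
2       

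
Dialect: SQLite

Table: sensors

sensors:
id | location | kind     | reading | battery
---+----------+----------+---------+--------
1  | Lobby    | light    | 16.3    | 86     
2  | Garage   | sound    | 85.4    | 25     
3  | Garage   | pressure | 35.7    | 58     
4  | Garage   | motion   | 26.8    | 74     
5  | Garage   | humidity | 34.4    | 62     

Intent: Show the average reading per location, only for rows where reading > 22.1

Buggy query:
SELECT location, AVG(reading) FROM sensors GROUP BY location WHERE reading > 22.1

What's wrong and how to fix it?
Bug: WHERE cannot follow GROUP BY

Fix: Move the WHERE clause before GROUP BY

Corrected query:
SELECT location, AVG(reading) FROM sensors WHERE reading > 22.1 GROUP BY location

Result:
location | AVG(reading)
---------+-------------
Garage   | 45.575      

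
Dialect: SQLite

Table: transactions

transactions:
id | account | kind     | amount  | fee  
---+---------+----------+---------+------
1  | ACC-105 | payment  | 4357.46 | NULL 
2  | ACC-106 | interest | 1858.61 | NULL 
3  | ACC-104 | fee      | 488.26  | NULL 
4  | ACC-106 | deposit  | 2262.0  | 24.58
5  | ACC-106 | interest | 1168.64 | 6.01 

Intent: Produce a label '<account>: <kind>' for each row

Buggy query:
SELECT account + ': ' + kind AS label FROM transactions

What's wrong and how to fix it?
Bug: '+' is numeric addition; on text columns SQLite converts them to 0 instead of concatenating

Fix: Replace + with || to concatenate text

Corrected query:
SELECT account || ': ' || kind AS label FROM transactions

Result:
label            
-----------------
ACC-105: payment 
ACC-106: interest
ACC-104: fee     
ACC-106: deposit 
ACC-106: interest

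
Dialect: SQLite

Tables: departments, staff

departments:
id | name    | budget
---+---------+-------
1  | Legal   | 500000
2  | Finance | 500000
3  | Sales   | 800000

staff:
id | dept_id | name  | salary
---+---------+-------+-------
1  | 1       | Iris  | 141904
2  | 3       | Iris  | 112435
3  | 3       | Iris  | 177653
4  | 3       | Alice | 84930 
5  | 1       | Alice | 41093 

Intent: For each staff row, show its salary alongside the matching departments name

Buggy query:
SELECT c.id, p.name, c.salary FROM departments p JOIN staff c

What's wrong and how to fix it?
Bug: JOIN with no ON clause produces a cartesian product; every staff row pairs with every departments row

Fix: Specify the join condition linking the foreign key to the parent id

Corrected query:
SELECT c.id, p.name, c.salary FROM departments p JOIN staff c ON c.dept_id = p.id

Result:
id | name  | salary
---+-------+-------
1  | Legal | 141904
2  | Sales | 112435
3  | Sales | 177653
4  | Sales | 84930 
5  | Legal | 41093 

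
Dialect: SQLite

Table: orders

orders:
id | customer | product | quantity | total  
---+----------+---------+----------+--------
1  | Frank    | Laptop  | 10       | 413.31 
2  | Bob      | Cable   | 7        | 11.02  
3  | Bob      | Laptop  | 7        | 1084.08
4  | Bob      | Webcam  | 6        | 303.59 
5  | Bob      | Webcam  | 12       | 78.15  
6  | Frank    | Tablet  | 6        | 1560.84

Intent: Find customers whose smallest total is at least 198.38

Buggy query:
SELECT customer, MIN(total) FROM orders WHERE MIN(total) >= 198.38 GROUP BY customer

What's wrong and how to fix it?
Bug: Aggregates like MIN are computed per group after WHERE runs

Fix: Replace WHERE with HAVING after the GROUP BY

Corrected query:
SELECT customer, MIN(total) FROM orders GROUP BY customer HAVING MIN(total) >= 198.38

Result:
customer | MIN(total)
---------+-----------
Frank    | 413.31    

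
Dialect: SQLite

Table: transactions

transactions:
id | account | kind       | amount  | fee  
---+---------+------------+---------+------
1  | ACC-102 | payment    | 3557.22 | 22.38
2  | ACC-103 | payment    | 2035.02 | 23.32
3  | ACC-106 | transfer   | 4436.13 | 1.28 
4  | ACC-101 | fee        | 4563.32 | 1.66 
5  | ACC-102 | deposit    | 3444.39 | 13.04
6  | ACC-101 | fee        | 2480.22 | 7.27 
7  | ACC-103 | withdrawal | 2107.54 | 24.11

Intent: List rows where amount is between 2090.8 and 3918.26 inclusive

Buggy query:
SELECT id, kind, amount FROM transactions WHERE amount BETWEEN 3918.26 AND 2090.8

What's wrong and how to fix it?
Bug: BETWEEN expects the lower bound first; with 3918.26 AND 2090.8 the range is empty

Fix: Write BETWEEN 2090.8 AND 3918.26

Corrected query:
SELECT id, kind, amount FROM transactions WHERE amount BETWEEN 2090.8 AND 3918.26

Result:
id | kind       | amount 
---+------------+--------
1  | payment    | 3557.22
5  | deposit    | 3444.39
6  | fee        | 2480.22
7  | withdrawal | 2107.54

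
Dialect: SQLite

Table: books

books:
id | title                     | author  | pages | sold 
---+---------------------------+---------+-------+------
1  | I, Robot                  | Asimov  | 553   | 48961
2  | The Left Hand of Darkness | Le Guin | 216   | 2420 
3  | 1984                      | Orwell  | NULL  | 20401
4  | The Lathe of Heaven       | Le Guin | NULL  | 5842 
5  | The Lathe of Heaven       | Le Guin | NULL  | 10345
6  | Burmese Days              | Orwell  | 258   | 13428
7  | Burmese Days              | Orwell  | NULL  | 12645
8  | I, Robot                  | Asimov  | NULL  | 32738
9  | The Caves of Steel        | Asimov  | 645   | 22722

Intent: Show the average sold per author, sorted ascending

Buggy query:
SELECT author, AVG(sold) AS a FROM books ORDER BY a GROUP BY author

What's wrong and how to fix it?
Bug: ORDER BY appears before GROUP BY; SQL clause order requires GROUP BY first

Fix: Move ORDER BY to the end, after GROUP BY

Corrected query:
SELECT author, AVG(sold) AS a FROM books GROUP BY author ORDER BY a

Result:
author  | a           
--------+-------------
Le Guin | 6202.333333 
Orwell  | 15491.333333
Asimov  | 34807       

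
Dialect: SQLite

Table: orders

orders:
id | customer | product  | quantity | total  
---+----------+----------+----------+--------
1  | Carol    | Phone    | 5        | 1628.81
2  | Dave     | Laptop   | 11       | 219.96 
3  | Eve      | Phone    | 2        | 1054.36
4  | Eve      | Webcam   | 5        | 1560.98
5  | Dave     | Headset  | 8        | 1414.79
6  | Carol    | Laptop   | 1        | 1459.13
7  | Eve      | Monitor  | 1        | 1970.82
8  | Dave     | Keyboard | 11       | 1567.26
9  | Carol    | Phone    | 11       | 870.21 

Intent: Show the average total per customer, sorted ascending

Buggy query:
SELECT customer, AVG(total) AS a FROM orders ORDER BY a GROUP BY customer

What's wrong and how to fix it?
Bug: ORDER BY appears before GROUP BY; SQL clause order requires GROUP BY first

Fix: Move ORDER BY to the end, after GROUP BY

Corrected query:
SELECT customer, AVG(total) AS a FROM orders GROUP BY customer ORDER BY a

Result:
customer | a          
---------+------------
Dave     | 1067.336667
Carol    | 1319.383333
Eve      | 1528.72    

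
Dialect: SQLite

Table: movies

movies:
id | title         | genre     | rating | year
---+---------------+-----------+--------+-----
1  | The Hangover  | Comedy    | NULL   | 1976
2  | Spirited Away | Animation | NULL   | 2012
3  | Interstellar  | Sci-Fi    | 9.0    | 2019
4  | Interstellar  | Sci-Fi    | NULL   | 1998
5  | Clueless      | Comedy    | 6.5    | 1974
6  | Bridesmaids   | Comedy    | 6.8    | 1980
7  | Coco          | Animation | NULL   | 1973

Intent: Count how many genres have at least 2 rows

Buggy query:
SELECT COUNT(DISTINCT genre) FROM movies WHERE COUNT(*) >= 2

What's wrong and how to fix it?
Bug: WHERE filters individual rows, not groups, so a group-level COUNT is invalid there

Fix: Use a subquery that GROUPs and filters with HAVING, then count its rows

Corrected query:
SELECT COUNT(*) FROM (SELECT genre FROM movies GROUP BY genre HAVING COUNT(*) >= 2)

Result:
COUNT(*)
--------
3       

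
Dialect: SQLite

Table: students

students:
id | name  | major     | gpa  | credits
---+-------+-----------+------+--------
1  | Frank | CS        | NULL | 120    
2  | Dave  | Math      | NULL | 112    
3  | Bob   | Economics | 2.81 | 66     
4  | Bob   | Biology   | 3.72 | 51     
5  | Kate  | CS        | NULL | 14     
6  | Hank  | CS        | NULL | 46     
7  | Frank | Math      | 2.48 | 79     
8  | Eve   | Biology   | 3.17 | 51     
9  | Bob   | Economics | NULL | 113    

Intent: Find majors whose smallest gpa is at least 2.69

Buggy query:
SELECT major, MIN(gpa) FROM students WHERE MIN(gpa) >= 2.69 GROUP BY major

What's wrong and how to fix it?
Bug: MIN() in WHERE is a misuse of aggregate

Fix: Replace WHERE with HAVING after the GROUP BY

Corrected query:
SELECT major, MIN(gpa) FROM students GROUP BY major HAVING MIN(gpa) >= 2.69

Result:
major     | MIN(gpa)
----------+---------
Biology   | 3.17    
Economics | 2.81    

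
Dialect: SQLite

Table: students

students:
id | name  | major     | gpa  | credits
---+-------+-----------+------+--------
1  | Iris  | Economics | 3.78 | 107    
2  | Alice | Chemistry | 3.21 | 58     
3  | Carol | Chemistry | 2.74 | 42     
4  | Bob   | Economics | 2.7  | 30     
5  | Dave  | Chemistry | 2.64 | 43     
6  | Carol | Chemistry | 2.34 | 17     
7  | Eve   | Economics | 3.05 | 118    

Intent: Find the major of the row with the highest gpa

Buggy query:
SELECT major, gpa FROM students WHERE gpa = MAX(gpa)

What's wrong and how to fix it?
Bug: WHERE is evaluated per row; an aggregate over the whole table isn't defined there

Fix: Wrap MAX in a scalar subquery so WHERE compares against a single value

Corrected query:
SELECT major, gpa FROM students WHERE gpa = (SELECT MAX(gpa) FROM students)

Result:
major     | gpa 
----------+-----
Economics | 3.78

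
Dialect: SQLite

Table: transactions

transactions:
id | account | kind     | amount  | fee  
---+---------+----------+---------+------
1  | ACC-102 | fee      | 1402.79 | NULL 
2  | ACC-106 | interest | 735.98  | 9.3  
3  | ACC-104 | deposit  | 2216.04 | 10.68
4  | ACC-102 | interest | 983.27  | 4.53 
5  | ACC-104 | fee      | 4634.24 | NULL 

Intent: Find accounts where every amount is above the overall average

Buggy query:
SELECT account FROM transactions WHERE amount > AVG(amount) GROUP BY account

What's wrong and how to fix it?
Bug: WHERE evaluates per row before aggregation, so AVG() is unavailable

Fix: Compute the overall average in a scalar subquery and compare each group's MIN against it in HAVING

Corrected query:
SELECT account FROM transactions GROUP BY account HAVING MIN(amount) > (SELECT AVG(amount) FROM transactions)

Result:
account
-------
ACC-104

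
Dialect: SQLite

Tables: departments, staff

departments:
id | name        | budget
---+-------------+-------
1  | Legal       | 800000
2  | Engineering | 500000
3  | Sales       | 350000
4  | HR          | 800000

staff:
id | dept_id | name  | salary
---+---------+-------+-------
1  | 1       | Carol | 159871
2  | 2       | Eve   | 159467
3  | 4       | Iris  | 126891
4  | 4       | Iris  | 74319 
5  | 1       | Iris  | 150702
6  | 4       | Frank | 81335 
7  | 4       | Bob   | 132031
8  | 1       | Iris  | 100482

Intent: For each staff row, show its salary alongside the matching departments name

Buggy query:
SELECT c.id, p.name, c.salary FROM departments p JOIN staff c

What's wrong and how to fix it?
Bug: JOIN with no ON clause produces a cartesian product; every staff row pairs with every departments row

Fix: Specify the join condition linking the foreign key to the parent id

Corrected query:
SELECT c.id, p.name, c.salary FROM departments p JOIN staff c ON c.dept_id = p.id

Result:
id | name        | salary
---+-------------+-------
1  | Legal       | 159871
2  | Engineering | 159467
3  | HR          | 126891
4  | HR          | 74319 
5  | Legal       | 150702
6  | HR          | 81335 
7  | HR          | 132031
8  | Legal       | 100482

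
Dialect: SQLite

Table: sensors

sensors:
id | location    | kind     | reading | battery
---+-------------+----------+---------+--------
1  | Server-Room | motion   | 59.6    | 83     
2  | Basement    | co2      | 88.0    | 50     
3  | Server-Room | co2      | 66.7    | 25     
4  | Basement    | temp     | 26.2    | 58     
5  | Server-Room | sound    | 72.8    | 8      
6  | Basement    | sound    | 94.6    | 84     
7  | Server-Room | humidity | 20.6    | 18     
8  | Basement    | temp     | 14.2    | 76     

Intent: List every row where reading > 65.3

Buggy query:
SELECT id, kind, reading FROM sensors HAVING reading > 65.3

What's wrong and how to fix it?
Bug: HAVING filters the output of aggregation, but this query has no GROUP BY and no aggregate functions, so SQLite rejects it (HAVING clause on a non-aggregate query); the condition here is per row

Fix: Replace HAVING with WHERE since the condition applies to individual rows

Corrected query:
SELECT id, kind, reading FROM sensors WHERE reading > 65.3

Result:
id | kind  | reading
---+-------+--------
2  | co2   | 88     
3  | co2   | 66.7   
5  | sound | 72.8   
6  | sound | 94.6   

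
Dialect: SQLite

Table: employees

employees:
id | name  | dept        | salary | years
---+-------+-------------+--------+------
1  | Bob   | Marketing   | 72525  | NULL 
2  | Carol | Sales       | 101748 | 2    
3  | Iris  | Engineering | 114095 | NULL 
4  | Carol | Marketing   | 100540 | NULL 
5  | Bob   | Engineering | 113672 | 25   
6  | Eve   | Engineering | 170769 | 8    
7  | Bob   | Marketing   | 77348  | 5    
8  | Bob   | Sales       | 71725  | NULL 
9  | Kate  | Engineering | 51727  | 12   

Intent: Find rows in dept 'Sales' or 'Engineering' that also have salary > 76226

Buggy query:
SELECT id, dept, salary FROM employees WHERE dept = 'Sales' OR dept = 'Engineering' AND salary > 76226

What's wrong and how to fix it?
Bug: Without parentheses, AND is evaluated before OR, so the salary filter only applies to the 'Engineering' branch

Fix: Group the OR with parentheses (or use IN), then AND the threshold

Corrected query:
SELECT id, dept, salary FROM employees WHERE (dept = 'Sales' OR dept = 'Engineering') AND salary > 76226

Result:
id | dept        | salary
---+-------------+-------
2  | Sales       | 101748
3  | Engineering | 114095
5  | Engineering | 113672
6  | Engineering | 170769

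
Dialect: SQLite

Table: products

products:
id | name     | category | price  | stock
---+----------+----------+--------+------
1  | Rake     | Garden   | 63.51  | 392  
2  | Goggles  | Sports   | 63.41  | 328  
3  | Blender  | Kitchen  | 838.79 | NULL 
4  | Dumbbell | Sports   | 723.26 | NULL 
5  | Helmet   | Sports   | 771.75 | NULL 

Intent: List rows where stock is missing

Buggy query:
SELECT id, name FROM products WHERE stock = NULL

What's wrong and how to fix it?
Bug: Comparing to NULL with '=' never matches; NULL = NULL is unknown, not true

Fix: Use IS NULL to test for NULL

Corrected query:
SELECT id, name FROM products WHERE stock IS NULL

Result:
id | name    
---+---------
3  | Blender 
4  | Dumbbell
5  | Helmet  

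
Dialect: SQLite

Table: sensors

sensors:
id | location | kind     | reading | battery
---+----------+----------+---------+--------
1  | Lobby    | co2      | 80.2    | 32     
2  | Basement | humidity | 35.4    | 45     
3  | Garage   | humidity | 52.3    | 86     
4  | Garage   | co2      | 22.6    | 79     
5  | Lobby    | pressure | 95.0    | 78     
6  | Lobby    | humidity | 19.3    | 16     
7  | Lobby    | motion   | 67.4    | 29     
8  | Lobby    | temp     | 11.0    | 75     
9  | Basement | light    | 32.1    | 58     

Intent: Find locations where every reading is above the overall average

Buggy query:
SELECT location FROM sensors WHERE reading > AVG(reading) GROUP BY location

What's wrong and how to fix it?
Bug: AVG() is an aggregate; it can't sit directly in WHERE

Fix: Use a subquery for AVG and a HAVING MIN(...) filter so the condition holds for every row in the group

Corrected query:
SELECT location FROM sensors GROUP BY location HAVING MIN(reading) > (SELECT AVG(reading) FROM sensors)

Result:
(no rows)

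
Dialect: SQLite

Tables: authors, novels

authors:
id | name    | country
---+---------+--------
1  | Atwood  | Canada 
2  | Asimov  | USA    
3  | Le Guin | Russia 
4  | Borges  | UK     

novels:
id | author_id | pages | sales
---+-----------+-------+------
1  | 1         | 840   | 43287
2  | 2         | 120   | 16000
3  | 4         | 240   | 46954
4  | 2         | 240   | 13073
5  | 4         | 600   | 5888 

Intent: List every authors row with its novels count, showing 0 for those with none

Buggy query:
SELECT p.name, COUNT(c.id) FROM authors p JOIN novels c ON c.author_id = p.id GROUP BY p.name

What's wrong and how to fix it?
Bug: An inner join excludes parents with zero children

Fix: Switch to LEFT JOIN to retain unmatched parent rows

Corrected query:
SELECT p.name, COUNT(c.id) FROM authors p LEFT JOIN novels c ON c.author_id = p.id GROUP BY p.name

Result:
name    | COUNT(c.id)
--------+------------
Asimov  | 2          
Atwood  | 1          
Borges  | 2          
Le Guin | 0          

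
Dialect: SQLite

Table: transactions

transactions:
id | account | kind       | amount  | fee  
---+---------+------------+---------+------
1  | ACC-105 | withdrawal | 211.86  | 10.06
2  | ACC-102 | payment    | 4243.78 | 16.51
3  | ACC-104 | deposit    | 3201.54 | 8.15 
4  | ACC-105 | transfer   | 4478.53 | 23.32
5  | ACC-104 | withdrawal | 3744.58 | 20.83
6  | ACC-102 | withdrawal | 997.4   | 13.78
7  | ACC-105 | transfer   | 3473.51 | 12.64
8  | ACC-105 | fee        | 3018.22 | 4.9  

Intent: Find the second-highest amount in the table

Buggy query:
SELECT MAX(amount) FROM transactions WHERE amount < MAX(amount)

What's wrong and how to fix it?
Bug: MAX(amount) on the right of the comparison is an aggregate-in-WHERE error

Fix: Put the inner MAX in a scalar subquery

Corrected query:
SELECT MAX(amount) FROM transactions WHERE amount < (SELECT MAX(amount) FROM transactions)

Result:
MAX(amount)
-----------
4243.78    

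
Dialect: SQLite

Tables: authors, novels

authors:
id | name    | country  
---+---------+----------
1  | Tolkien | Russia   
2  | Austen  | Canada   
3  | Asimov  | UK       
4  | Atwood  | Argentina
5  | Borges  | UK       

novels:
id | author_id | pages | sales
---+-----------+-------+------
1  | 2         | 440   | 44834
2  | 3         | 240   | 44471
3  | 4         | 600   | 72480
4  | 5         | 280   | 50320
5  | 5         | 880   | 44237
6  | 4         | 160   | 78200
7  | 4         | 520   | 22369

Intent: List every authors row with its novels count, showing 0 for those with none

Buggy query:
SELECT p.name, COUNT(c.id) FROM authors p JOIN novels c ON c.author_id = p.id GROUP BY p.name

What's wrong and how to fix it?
Bug: An inner join excludes parents with zero children

Fix: Switch to LEFT JOIN to retain unmatched parent rows

Corrected query:
SELECT p.name, COUNT(c.id) FROM authors p LEFT JOIN novels c ON c.author_id = p.id GROUP BY p.name

Result:
name    | COUNT(c.id)
--------+------------
Asimov  | 1          
Atwood  | 3          
Austen  | 1          
Borges  | 2          
Tolkien | 0          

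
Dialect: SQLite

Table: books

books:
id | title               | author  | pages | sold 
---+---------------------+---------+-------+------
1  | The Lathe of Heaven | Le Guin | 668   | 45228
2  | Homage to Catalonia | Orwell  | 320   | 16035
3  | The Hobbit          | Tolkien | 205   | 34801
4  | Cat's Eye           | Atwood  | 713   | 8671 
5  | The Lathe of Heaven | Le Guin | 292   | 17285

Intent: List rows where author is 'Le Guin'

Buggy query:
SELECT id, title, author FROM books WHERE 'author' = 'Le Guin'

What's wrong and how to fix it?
Bug: Single quotes denote string literals in SQL; the column name is being compared as a constant string

Fix: Remove the quotes around the column name (or use double quotes for an identifier)

Corrected query:
SELECT id, title, author FROM books WHERE author = 'Le Guin'

Result:
id | title               | author 
---+---------------------+--------
1  | The Lathe of Heaven | Le Guin
5  | The Lathe of Heaven | Le Guin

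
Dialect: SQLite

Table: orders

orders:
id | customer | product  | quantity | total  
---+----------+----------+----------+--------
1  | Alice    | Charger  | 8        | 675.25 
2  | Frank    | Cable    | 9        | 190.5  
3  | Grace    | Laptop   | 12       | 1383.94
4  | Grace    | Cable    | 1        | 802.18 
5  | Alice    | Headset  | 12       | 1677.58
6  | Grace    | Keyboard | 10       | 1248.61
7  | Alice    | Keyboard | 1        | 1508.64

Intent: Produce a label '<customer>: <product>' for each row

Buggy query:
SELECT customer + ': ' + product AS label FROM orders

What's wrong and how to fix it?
Bug: '+' is numeric addition; on text columns SQLite converts them to 0 instead of concatenating

Fix: Use the || operator for string concatenation

Corrected query:
SELECT customer || ': ' || product AS label FROM orders

Result:
label          
---------------
Alice: Charger 
Frank: Cable   
Grace: Laptop  
Grace: Cable   
Alice: Headset 
Grace: Keyboard
Alice: Keyboard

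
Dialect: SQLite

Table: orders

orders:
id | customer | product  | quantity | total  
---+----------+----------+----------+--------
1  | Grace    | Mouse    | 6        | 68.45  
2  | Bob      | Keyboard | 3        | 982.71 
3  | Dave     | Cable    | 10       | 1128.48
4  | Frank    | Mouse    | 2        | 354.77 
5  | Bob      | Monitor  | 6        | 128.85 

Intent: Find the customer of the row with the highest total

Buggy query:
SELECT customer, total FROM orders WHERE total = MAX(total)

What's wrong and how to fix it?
Bug: WHERE is evaluated per row; an aggregate over the whole table isn't defined there

Fix: Use a subquery: WHERE total = (SELECT MAX(total) FROM orders)

Corrected query:
SELECT customer, total FROM orders WHERE total = (SELECT MAX(total) FROM orders)

Result:
customer | total  
---------+--------
Dave     | 1128.48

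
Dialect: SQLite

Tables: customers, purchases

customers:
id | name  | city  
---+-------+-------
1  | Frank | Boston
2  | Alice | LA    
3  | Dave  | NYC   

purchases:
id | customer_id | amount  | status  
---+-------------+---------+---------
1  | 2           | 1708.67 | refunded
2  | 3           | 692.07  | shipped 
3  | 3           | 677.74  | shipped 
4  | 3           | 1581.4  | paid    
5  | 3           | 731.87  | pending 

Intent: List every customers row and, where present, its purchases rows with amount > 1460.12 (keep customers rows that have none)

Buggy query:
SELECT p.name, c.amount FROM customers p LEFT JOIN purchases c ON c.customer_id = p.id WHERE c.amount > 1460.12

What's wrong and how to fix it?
Bug: A WHERE condition on the right-hand table after LEFT JOIN drops unmatched parents

Fix: Put 'c.amount > 1460.12' in the JOIN's ON clause instead of WHERE

Corrected query:
SELECT p.name, c.amount FROM customers p LEFT JOIN purchases c ON c.customer_id = p.id AND c.amount > 1460.12

Result:
name  | amount 
------+--------
Frank | NULL   
Alice | 1708.67
Dave  | 1581.4 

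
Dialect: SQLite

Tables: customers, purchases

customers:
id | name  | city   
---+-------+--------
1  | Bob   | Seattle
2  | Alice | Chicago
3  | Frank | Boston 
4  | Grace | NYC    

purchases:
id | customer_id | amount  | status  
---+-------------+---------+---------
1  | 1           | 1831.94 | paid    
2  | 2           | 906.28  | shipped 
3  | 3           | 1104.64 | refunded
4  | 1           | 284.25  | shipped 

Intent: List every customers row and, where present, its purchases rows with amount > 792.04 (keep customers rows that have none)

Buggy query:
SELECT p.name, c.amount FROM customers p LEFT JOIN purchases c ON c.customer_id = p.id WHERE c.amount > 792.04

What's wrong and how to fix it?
Bug: A WHERE condition on the right-hand table after LEFT JOIN drops unmatched parents

Fix: Put 'c.amount > 792.04' in the JOIN's ON clause instead of WHERE

Corrected query:
SELECT p.name, c.amount FROM customers p LEFT JOIN purchases c ON c.customer_id = p.id AND c.amount > 792.04

Result:
name  | amount 
------+--------
Bob   | 1831.94
Alice | 906.28 
Frank | 1104.64
Grace | NULL   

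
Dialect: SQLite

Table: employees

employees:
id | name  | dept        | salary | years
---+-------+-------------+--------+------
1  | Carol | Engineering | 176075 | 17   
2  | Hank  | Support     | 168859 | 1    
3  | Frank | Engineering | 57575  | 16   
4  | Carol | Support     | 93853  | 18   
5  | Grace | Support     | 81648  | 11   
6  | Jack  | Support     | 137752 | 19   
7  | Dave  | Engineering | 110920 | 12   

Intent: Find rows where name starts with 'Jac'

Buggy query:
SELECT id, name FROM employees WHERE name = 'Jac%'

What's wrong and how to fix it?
Bug: '=' compares the literal string including the % character; pattern matching needs LIKE

Fix: Use LIKE for wildcard pattern matching

Corrected query:
SELECT id, name FROM employees WHERE name LIKE 'Jac%'

Result:
id | name
---+-----
6  | Jack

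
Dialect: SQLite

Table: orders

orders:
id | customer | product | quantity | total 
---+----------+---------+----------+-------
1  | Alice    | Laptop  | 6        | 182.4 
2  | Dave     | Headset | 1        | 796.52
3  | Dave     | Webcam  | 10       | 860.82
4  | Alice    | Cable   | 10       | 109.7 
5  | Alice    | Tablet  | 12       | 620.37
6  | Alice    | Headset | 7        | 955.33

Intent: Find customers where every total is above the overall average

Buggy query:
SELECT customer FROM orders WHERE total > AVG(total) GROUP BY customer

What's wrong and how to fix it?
Bug: WHERE evaluates per row before aggregation, so AVG() is unavailable

Fix: Use a subquery for AVG and a HAVING MIN(...) filter so the condition holds for every row in the group

Corrected query:
SELECT customer FROM orders GROUP BY customer HAVING MIN(total) > (SELECT AVG(total) FROM orders)

Result:
customer
--------
Dave    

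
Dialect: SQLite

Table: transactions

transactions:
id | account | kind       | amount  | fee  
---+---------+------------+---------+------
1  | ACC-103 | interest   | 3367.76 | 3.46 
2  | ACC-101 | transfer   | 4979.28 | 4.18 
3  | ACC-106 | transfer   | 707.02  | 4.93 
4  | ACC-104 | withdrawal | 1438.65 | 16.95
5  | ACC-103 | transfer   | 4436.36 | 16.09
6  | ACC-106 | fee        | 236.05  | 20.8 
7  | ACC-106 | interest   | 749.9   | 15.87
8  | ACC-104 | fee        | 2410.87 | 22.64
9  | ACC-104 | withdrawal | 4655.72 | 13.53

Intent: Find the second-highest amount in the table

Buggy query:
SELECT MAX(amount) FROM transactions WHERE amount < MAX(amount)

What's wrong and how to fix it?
Bug: The inner MAX is an aggregate inside WHERE, which is not allowed

Fix: Compute the overall MAX in a subquery, then take MAX of rows below it

Corrected query:
SELECT MAX(amount) FROM transactions WHERE amount < (SELECT MAX(amount) FROM transactions)

Result:
MAX(amount)
-----------
4655.72    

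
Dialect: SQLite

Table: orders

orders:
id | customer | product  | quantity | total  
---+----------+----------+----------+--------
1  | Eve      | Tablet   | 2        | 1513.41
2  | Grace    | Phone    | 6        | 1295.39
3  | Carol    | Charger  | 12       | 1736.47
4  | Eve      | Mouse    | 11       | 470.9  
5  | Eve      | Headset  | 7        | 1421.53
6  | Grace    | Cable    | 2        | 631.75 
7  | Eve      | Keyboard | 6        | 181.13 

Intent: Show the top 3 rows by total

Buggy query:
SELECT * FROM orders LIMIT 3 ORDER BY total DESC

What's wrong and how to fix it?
Bug: ORDER BY cannot follow LIMIT; LIMIT is the final clause

Fix: Swap the clauses: ORDER BY first, then LIMIT

Corrected query:
SELECT * FROM orders ORDER BY total DESC LIMIT 3

Result:
id | customer | product | quantity | total  
---+----------+---------+----------+--------
3  | Carol    | Charger | 12       | 1736.47
1  | Eve      | Tablet  | 2        | 1513.41
5  | Eve      | Headset | 7        | 1421.53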